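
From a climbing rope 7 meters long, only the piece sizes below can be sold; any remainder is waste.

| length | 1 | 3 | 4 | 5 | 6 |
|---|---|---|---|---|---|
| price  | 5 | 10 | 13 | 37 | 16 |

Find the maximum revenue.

47

Let f[k] be the best obtainable value from length k. For each k, try every first piece i and keep the best of price[i] + f[k−i].
f[1] = 5
f[2] = 10  (first piece 1, then f[1]=5)
f[3] = max(5+10, 10+0) = 15
f[4] = max(5+15, 10+5, 13+0) = 20
f[5] = max(5+20, 10+10, 13+5, 37+0) = 37
f[6] = max(5+37, 10+15, 13+10, 37+5, 16+0) = 42
f[7] = max(5+42, 10+20, 13+15, 37+10, 16+5) = 47
One optimal cutting: 5 + 1 + 1 → €47.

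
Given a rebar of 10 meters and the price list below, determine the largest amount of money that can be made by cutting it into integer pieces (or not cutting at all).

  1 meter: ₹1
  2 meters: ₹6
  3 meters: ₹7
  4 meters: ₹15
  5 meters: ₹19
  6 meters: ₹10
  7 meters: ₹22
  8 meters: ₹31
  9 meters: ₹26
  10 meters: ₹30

38

Let R[k] be the best obtainable value from length k. For each k, try every first piece i and keep the best of price[i] + R[k−i].
R[1] = 1
R[2] = 6
R[3] = 7  (first piece 1, then R[2]=6)
R[4] = 15
R[5] = 19
R[6] = 21  (first piece 2, then R[4]=15)
R[7] = 25  (first piece 2, then R[5]=19)
R[8] = 31
R[9] = 34  (first piece 4, then R[5]=19)
R[10] = 38  (first piece 5, then R[5]=19)
One optimal cutting: 5 + 5 → ₹19 + ₹19 = ₹38.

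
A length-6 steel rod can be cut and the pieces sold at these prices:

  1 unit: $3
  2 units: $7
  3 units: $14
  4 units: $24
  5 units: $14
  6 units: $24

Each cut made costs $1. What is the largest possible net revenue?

30

Consider every possible first cut. v[k] is the best of p[i]+v[k−i] over all sellable i≤k, charging 1 whenever i<k.
v[1] = 3
v[2] = max(3+3-1, 7+0) = 7
v[3] = max(3+7-1, 7+3-1, 14+0) = 14
v[4] = max(3+14-1, 7+7-1, 14+3-1, 24+0) = 24
v[5] = max(3+24-1, 7+14-1, 14+7-1, 24+3-1, 14+0) = 26
v[6] = max(3+26-1, 7+24-1, 14+14-1, 24+7-1, 14+3-1, 24+0) = 30
One optimal plan: pieces 4 + 2 (1 cut) → $31 − $1 = $30.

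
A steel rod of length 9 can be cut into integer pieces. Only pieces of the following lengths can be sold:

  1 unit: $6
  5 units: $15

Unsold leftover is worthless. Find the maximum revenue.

54

Build best[k] bottom-up: best[k] = max over allowed piece i of (p[i] + best[k−i]).
best[1] = 6
best[2] = 12  (first piece 1, then best[1]=6)
best[3] = 18  (first piece 1, then best[2]=12)
best[4] = 24  (first piece 1, then best[3]=18)
best[5] = 30  (first piece 1, then best[4]=24)
best[6] = 36  (first piece 1, then best[5]=30)
best[7] = 42  (first piece 1, then best[6]=36)
best[8] = 48  (first piece 1, then best[7]=42)
best[9] = 54  (first piece 1, then best[8]=48)
One optimal cutting: 1 + 1 + 1 + 1 + 1 + 1 + 1 + 1 + 1 → $54.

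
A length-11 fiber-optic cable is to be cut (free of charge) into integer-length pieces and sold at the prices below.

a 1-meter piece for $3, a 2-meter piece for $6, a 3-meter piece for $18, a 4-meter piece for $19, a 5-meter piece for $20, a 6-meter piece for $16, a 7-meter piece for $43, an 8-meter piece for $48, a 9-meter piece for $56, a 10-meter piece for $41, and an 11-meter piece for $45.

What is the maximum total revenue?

Let v[k] be the best obtainable value from length k. For each k, try every first piece i and keep the best of price[i] + v[k−i].
v[1] = 3
v[2] = 6  (first piece 1, then v[1]=3)
v[3] = 18
v[4] = 21  (first piece 1, then v[3]=18)
v[5] = 24  (first piece 1, then v[4]=21)
v[6] = 36  (first piece 3, then v[3]=18)
v[7] = 43
v[8] = 48
v[9] = 56
v[10] = 61  (first piece 3, then v[7]=43)
v[11] = 66  (first piece 3, then v[8]=48)
One optimal cutting: 8 + 3 → $48 + $18 = $66.

66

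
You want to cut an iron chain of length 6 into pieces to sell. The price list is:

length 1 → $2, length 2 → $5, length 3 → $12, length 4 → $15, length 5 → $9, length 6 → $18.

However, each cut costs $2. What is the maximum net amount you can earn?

22

Let r[k] be the best obtainable value from length k. For each k, try every first piece i and keep the best of price[i] + r[k−i] minus the 2 cut fee when i<k.
r[1] = 2
r[2] = max(2+2-2, 5+0) = 5
r[3] = max(2+5-2, 5+2-2, 12+0) = 12
r[4] = max(2+12-2, 5+5-2, 12+2-2, 15+0) = 15
r[5] = max(2+15-2, 5+12-2, 12+5-2, 15+2-2, 9+0) = 15
r[6] = max(2+15-2, 5+15-2, 12+12-2, 15+5-2, 9+2-2, 18+0) = 22
One optimal plan: pieces 3 + 3 (1 cut) → $24 − $2 = $22.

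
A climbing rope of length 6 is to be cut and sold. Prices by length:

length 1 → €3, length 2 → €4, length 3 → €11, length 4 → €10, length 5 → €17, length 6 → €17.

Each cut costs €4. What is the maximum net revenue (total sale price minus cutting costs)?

18

Consider every possible first cut. r[k] is the best of p[i]+r[k−i] over all sellable i≤k, charging 4 whenever i<k.
r[1] = 3
r[2] = max(3+3-4, 4+0) = 4
r[3] = max(3+4-4, 4+3-4, 11+0) = 11
r[4] = max(3+11-4, 4+4-4, 11+3-4, 10+0) = 10
r[5] = max(3+10-4, 4+11-4, 11+4-4, 10+3-4, 17+0) = 17
r[6] = max(3+17-4, 4+10-4, 11+11-4, 10+4-4, 17+3-4, 17+0) = 18
One optimal plan: pieces 3 + 3 (1 cut) → €22 − €4 = €18.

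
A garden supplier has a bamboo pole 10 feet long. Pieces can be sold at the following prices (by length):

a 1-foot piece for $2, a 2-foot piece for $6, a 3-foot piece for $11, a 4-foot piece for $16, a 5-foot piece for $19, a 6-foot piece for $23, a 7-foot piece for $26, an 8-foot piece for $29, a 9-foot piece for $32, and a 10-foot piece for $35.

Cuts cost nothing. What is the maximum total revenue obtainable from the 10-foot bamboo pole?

39

Build best[k] bottom-up: best[k] = max over allowed piece i of (p[i] + best[k−i]).
best[1] = 2
best[2] = 6
best[3] = 11
best[4] = 16
best[5] = 19
best[6] = 23
best[7] = 27  (first piece 3, then best[4]=16)
best[8] = 32  (first piece 4, then best[4]=16)
best[9] = 35  (first piece 4, then best[5]=19)
best[10] = 39  (first piece 4, then best[6]=23)
One optimal cutting: 6 + 4 → $23 + $16 = $39.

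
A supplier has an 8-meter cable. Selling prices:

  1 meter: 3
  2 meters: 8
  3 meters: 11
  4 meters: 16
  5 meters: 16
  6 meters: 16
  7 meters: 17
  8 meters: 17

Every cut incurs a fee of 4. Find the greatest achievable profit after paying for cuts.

Let net[k] be the best obtainable value from length k. For each k, try every first piece i and keep the best of price[i] + net[k−i] minus the 4 cut fee when i<k.
net[1] = 3
net[2] = max(3+3-4, 8+0) = 8
net[3] = max(3+8-4, 8+3-4, 11+0) = 11
net[4] = max(3+11-4, 8+8-4, 11+3-4, 16+0) = 16
net[5] = max(3+16-4, 8+11-4, 11+8-4, 16+3-4, 16+0) = 16
net[6] = max(3+16-4, 8+16-4, 11+11-4, 16+8-4, 16+3-4, 16+0) = 20
net[7] = max(3+20-4, 8+16-4, 11+16-4, …, 16+3-4, 17+0) = 23
net[8] = max(3+23-4, 8+20-4, 11+16-4, …, 17+3-4, 17+0) = 28
One optimal plan: pieces 4 + 4 (1 cut) → 32 − 4 = 28.

28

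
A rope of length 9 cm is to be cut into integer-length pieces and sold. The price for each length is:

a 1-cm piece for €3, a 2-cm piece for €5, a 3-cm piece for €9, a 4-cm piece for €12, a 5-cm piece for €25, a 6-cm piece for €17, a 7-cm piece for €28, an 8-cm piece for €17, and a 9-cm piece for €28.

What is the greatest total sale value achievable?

Let v[k] be the best obtainable value from length k. For each k, try every first piece i and keep the best of price[i] + v[k−i].
v[1] = 3
v[2] = 6  (first piece 1, then v[1]=3)
v[3] = 9  (first piece 1, then v[2]=6)
v[4] = 12  (first piece 1, then v[3]=9)
v[5] = 25
v[6] = 28  (first piece 1, then v[5]=25)
v[7] = 31  (first piece 1, then v[6]=28)
v[8] = 34  (first piece 1, then v[7]=31)
v[9] = 37  (first piece 1, then v[8]=34)
One optimal cutting: 5 + 1 + 1 + 1 + 1 → €25 + €3 + €3 + €3 + €3 = €37.

37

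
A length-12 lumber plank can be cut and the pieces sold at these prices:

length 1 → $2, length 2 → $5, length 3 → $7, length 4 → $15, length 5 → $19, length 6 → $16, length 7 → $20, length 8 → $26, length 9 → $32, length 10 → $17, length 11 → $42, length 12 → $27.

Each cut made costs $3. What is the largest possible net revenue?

41

Let net[k] be the best obtainable value from length k. For each k, try every first piece i and keep the best of price[i] + net[k−i] minus the 3 cut fee when i<k.
net[1] = 2
net[2] = max(2+2-3, 5+0) = 5
net[3] = max(2+5-3, 5+2-3, 7+0) = 7
net[4] = max(2+7-3, 5+5-3, 7+2-3, 15+0) = 15
net[5] = max(2+15-3, 5+7-3, 7+5-3, 15+2-3, 19+0) = 19
net[6] = max(2+19-3, 5+15-3, 7+7-3, 15+5-3, 19+2-3, 16+0) = 18
net[7] = max(2+18-3, 5+19-3, 7+15-3, …, 16+2-3, 20+0) = 21
net[8] = max(2+21-3, 5+18-3, 7+19-3, …, 20+2-3, 26+0) = 27
net[9] = max(2+27-3, 5+21-3, 7+18-3, …, 26+2-3, 32+0) = 32
net[10] = max(2+32-3, 5+27-3, 7+21-3, …, 32+2-3, 17+0) = 35
net[11] = max(2+35-3, 5+32-3, 7+27-3, …, 17+2-3, 42+0) = 42
net[12] = max(2+42-3, 5+35-3, 7+32-3, …, 42+2-3, 27+0) = 41
One optimal plan: pieces 11 + 1 (1 cut) → $44 − $3 = $41.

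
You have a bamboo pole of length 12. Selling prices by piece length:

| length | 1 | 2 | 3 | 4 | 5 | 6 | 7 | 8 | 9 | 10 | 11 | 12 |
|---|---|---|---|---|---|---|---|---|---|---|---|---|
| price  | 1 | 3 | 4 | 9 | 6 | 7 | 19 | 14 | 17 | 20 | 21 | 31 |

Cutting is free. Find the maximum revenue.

Consider every possible first cut. v[k] is the best of p[i]+v[k−i] over all sellable i≤k.
v[1] = 1
v[2] = max(1+1, 3+0) = 3
v[3] = max(1+3, 3+1, 4+0) = 4
v[4] = max(1+4, 3+3, 4+1, 9+0) = 9
v[5] = max(1+9, 3+4, 4+3, 9+1, 6+0) = 10
v[6] = max(1+10, 3+9, 4+4, 9+3, 6+1, 7+0) = 12
v[7] = max(1+12, 3+10, 4+9, …, 7+1, 19+0) = 19
v[8] = max(1+19, 3+12, 4+10, …, 19+1, 14+0) = 20
v[9] = max(1+20, 3+19, 4+12, …, 14+1, 17+0) = 22
v[10] = max(1+22, 3+20, 4+19, …, 17+1, 20+0) = 23
v[11] = max(1+23, 3+22, 4+20, …, 20+1, 21+0) = 28
v[12] = max(1+28, 3+23, 4+22, …, 21+1, 31+0) = 31
Best is to sell the whole 12-foot piece uncut for $31.

31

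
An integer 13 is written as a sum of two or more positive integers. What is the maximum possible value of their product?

108

Let P[k] be the best product for length k (with at least one cut). For each first piece i, the rest contributes max(k−i, P[k−i]).
P[2] = 1×max(1,0) = 1×1 = 1
P[3] = max(1×2, 2×1) = 2
P[4] = max(1×3, 2×2, 3×1) = 4
P[5] = max(1×4, 2×3, 3×2, 4×1) = 6
P[6] = max(1×6, 2×4, 3×3, 4×2, 5×1) = 9
P[7] = max(1×9, 2×6, 3×4, 4×3, 5×2, 6×1) = 12
P[8] = max(1×12, 2×9, 3×6, …, 6×2, 7×1) = 18
P[9] = max(1×18, 2×12, 3×9, …, 7×2, 8×1) = 27
P[10] = max(1×27, 2×18, 3×12, …, 8×2, 9×1) = 36
P[11] = max(1×36, 2×27, 3×18, …, 9×2, 10×1) = 54
P[12] = max(1×54, 2×36, 3×27, …, 10×2, 11×1) = 81
P[13] = max(1×81, 2×54, 3×36, …, 11×2, 12×1) = 108
One optimal split: 3 + 3 + 3 + 2 + 2; product 3×3×3×2×2 = 108.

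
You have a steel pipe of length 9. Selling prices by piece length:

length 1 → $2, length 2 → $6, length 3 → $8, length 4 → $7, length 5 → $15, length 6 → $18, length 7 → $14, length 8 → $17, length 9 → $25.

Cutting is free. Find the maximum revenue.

Let r[k] be the best obtainable value from length k. For each k, try every first piece i and keep the best of price[i] + r[k−i].
r[1] = 2
r[2] = max(2+2, 6+0) = 6
r[3] = max(2+6, 6+2, 8+0) = 8
r[4] = max(2+8, 6+6, 8+2, 7+0) = 12
r[5] = max(2+12, 6+8, 8+6, 7+2, 15+0) = 15
r[6] = max(2+15, 6+12, 8+8, 7+6, 15+2, 18+0) = 18
r[7] = max(2+18, 6+15, 8+12, …, 18+2, 14+0) = 21
r[8] = max(2+21, 6+18, 8+15, …, 14+2, 17+0) = 24
r[9] = max(2+24, 6+21, 8+18, …, 17+2, 25+0) = 27
One optimal cutting: 5 + 2 + 2 → $15 + $6 + $6 = $27.

27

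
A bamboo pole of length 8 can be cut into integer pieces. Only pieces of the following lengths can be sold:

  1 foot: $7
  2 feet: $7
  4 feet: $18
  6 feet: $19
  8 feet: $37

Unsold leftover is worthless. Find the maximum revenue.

Build best[k] bottom-up: best[k] = max over allowed piece i of (p[i] + best[k−i]).
best[1] = 7
best[2] = max(7+7, 7+0) = 14
best[3] = max(7+14, 7+7) = 21
best[4] = max(7+21, 7+14, 18+0) = 28
best[5] = max(7+28, 7+21, 18+7) = 35
best[6] = max(7+35, 7+28, 18+14, 19+0) = 42
best[7] = max(7+42, 7+35, 18+21, 19+7) = 49
best[8] = max(7+49, 7+42, 18+28, 19+14, 37+0) = 56
One optimal cutting: 1 + 1 + 1 + 1 + 1 + 1 + 1 + 1 → $56.

56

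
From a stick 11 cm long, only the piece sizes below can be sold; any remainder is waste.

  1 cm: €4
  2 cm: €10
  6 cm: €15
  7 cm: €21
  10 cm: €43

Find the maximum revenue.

Let f[k] be the best obtainable value from length k. For each k, try every first piece i and keep the best of price[i] + f[k−i].
f[1] = 4
f[2] = max(4+4, 10+0) = 10
f[3] = max(4+10, 10+4) = 14
f[4] = max(4+14, 10+10) = 20
f[5] = max(4+20, 10+14) = 24
f[6] = max(4+24, 10+20, 15+0) = 30
f[7] = max(4+30, 10+24, 15+4, 21+0) = 34
f[8] = max(4+34, 10+30, 15+10, 21+4) = 40
f[9] = max(4+40, 10+34, 15+14, 21+10) = 44
f[10] = max(4+44, 10+40, 15+20, 21+14, 43+0) = 50
f[11] = max(4+50, 10+44, 15+24, 21+20, 43+4) = 54
One optimal cutting: 2 + 2 + 2 + 2 + 2 + 1 → €54.

54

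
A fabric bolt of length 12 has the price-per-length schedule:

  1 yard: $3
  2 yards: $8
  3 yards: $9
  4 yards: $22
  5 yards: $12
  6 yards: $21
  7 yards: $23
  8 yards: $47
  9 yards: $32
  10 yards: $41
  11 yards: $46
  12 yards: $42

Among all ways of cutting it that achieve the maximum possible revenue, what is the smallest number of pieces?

Build r[k] bottom-up: r[k] = max over allowed piece i of (p[i] + r[k−i]).
r[1] = 3
r[2] = max(3+3, 8+0) = 8
r[3] = max(3+8, 8+3, 9+0) = 11
r[4] = max(3+11, 8+8, 9+3, 22+0) = 22
r[5] = max(3+22, 8+11, 9+8, 22+3, 12+0) = 25
r[6] = max(3+25, 8+22, 9+11, 22+8, 12+3, 21+0) = 30
r[7] = max(3+30, 8+25, 9+22, …, 21+3, 23+0) = 33
r[8] = max(3+33, 8+30, 9+25, …, 23+3, 47+0) = 47
r[9] = max(3+47, 8+33, 9+30, …, 47+3, 32+0) = 50
r[10] = max(3+50, 8+47, 9+33, …, 32+3, 41+0) = 55
r[11] = max(3+55, 8+50, 9+47, …, 41+3, 46+0) = 58
r[12] = max(3+58, 8+55, 9+50, …, 46+3, 42+0) = 69
Maximum revenue is $69.
Now minimize piece count subject to staying optimal: for each k, pieces[k] = 1 + min over i with p[i]+r[k−i]=r[k] of pieces[k−i].
pieces[9] = 2
pieces[10] = 2
pieces[11] = 3
pieces[12] = 2

2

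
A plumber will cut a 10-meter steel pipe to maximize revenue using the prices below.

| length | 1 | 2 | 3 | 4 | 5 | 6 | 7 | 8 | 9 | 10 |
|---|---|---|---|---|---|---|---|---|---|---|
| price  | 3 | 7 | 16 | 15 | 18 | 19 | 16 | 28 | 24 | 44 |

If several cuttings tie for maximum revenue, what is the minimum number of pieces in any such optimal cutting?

4

Build r[k] bottom-up: r[k] = max over allowed piece i of (p[i] + r[k−i]).
r[1] = 3
r[2] = max(3+3, 7+0) = 7
r[3] = max(3+7, 7+3, 16+0) = 16
r[4] = max(3+16, 7+7, 16+3, 15+0) = 19
r[5] = max(3+19, 7+16, 16+7, 15+3, 18+0) = 23
r[6] = max(3+23, 7+19, 16+16, 15+7, 18+3, 19+0) = 32
r[7] = max(3+32, 7+23, 16+19, …, 19+3, 16+0) = 35
r[8] = max(3+35, 7+32, 16+23, …, 16+3, 28+0) = 39
r[9] = max(3+39, 7+35, 16+32, …, 28+3, 24+0) = 48
r[10] = max(3+48, 7+39, 16+35, …, 24+3, 44+0) = 51
Maximum revenue is $51.
Now minimize piece count subject to staying optimal: for each k, pieces[k] = 1 + min over i with p[i]+r[k−i]=r[k] of pieces[k−i].
pieces[7] = 3
pieces[8] = 3
pieces[9] = 3
pieces[10] = 4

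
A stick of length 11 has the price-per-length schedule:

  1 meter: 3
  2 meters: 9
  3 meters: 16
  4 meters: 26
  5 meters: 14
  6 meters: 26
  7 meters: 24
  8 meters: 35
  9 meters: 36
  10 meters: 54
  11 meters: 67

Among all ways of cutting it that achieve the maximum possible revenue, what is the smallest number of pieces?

3

Let r[k] be the best obtainable value from length k. For each k, try every first piece i and keep the best of price[i] + r[k−i].
r[1] = 3
r[2] = 9
r[3] = 16
r[4] = 26
r[5] = 29  (first piece 1, then r[4]=26)
r[6] = 35  (first piece 2, then r[4]=26)
r[7] = 42  (first piece 3, then r[4]=26)
r[8] = 52  (first piece 4, then r[4]=26)
r[9] = 55  (first piece 1, then r[8]=52)
r[10] = 61  (first piece 2, then r[8]=52)
r[11] = 68  (first piece 3, then r[8]=52)
Maximum revenue is 68.
Now minimize piece count subject to staying optimal: for each k, pieces[k] = 1 + min over i with p[i]+r[k−i]=r[k] of pieces[k−i].
pieces[8] = 2
pieces[9] = 3
pieces[10] = 3
pieces[11] = 3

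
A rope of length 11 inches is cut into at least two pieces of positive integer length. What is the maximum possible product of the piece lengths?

Let prod[k] be the best product for length k (with at least one cut). For each first piece i, the rest contributes max(k−i, prod[k−i]).
prod[2] = 1×max(1,0) = 1×1 = 1
prod[3] = max(1×2, 2×1) = 2
prod[4] = max(1×3, 2×2, 3×1) = 4
prod[5] = max(1×4, 2×3, 3×2, 4×1) = 6
prod[6] = max(1×6, 2×4, 3×3, 4×2, 5×1) = 9
prod[7] = max(1×9, 2×6, 3×4, 4×3, 5×2, 6×1) = 12
prod[8] = max(1×12, 2×9, 3×6, …, 6×2, 7×1) = 18
prod[9] = max(1×18, 2×12, 3×9, …, 7×2, 8×1) = 27
prod[10] = max(1×27, 2×18, 3×12, …, 8×2, 9×1) = 36
prod[11] = max(1×36, 2×27, 3×18, …, 9×2, 10×1) = 54
One optimal split: 3 + 3 + 3 + 2; product 3×3×3×2 = 54.

54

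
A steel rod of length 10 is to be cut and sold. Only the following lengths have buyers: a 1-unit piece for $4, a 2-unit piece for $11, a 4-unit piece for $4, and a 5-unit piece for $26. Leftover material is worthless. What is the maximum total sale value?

55

Consider every possible first cut. f[k] is the best of p[i]+f[k−i] over all sellable i≤k.
f[1] = 4
f[2] = 11
f[3] = 15  (first piece 1, then f[2]=11)
f[4] = 22  (first piece 2, then f[2]=11)
f[5] = 26  (first piece 1, then f[4]=22)
f[6] = 33  (first piece 2, then f[4]=22)
f[7] = 37  (first piece 1, then f[6]=33)
f[8] = 44  (first piece 2, then f[6]=33)
f[9] = 48  (first piece 1, then f[8]=44)
f[10] = 55  (first piece 2, then f[8]=44)
One optimal cutting: 2 + 2 + 2 + 2 + 2 → $55.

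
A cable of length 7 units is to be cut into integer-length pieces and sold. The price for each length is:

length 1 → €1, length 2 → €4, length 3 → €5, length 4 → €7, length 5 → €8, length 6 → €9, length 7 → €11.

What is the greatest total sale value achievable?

Build best[k] bottom-up: best[k] = max over allowed piece i of (p[i] + best[k−i]).
best[1] = 1
best[2] = max(1+1, 4+0) = 4
best[3] = max(1+4, 4+1, 5+0) = 5
best[4] = max(1+5, 4+4, 5+1, 7+0) = 8
best[5] = max(1+8, 4+5, 5+4, 7+1, 8+0) = 9
best[6] = max(1+9, 4+8, 5+5, 7+4, 8+1, 9+0) = 12
best[7] = max(1+12, 4+9, 5+8, …, 9+1, 11+0) = 13
One optimal cutting: 2 + 2 + 2 + 1 → €4 + €4 + €4 + €1 = €13.

13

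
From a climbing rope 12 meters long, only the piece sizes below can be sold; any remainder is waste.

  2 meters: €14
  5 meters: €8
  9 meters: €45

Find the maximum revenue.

Let f[k] be the best obtainable value from length k. For each k, try every first piece i and keep the best of price[i] + f[k−i].
f[1] = 0
f[2] = 14
f[3] = 14
f[4] = 28  (first piece 2, then f[2]=14)
f[5] = max(14+14, 8+0) = 28
f[6] = max(14+28, 8+0) = 42
f[7] = max(14+28, 8+14) = 42
f[8] = max(14+42, 8+14) = 56
f[9] = max(14+42, 8+28, 45+0) = 56
f[10] = max(14+56, 8+28, 45+0) = 70
f[11] = max(14+56, 8+42, 45+14) = 70
f[12] = max(14+70, 8+42, 45+14) = 84
One optimal cutting: 2 + 2 + 2 + 2 + 2 + 2 → €84.

84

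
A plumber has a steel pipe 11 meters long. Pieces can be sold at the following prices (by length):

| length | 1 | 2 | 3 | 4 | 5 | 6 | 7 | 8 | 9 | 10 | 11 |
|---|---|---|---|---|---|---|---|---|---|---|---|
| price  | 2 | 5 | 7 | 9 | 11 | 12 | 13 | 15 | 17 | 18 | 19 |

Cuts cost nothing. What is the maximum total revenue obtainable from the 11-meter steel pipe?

27

Let R[k] be the best obtainable value from length k. For each k, try every first piece i and keep the best of price[i] + R[k−i].
R[1] = 2
R[2] = max(2+2, 5+0) = 5
R[3] = max(2+5, 5+2, 7+0) = 7
R[4] = max(2+7, 5+5, 7+2, 9+0) = 10
R[5] = max(2+10, 5+7, 7+5, 9+2, 11+0) = 12
R[6] = max(2+12, 5+10, 7+7, 9+5, 11+2, 12+0) = 15
R[7] = max(2+15, 5+12, 7+10, …, 12+2, 13+0) = 17
R[8] = max(2+17, 5+15, 7+12, …, 13+2, 15+0) = 20
R[9] = max(2+20, 5+17, 7+15, …, 15+2, 17+0) = 22
R[10] = max(2+22, 5+20, 7+17, …, 17+2, 18+0) = 25
R[11] = max(2+25, 5+22, 7+20, …, 18+2, 19+0) = 27
One optimal cutting: 2 + 2 + 2 + 2 + 2 + 1 → $5 + $5 + $5 + $5 + $5 + $2 = $27.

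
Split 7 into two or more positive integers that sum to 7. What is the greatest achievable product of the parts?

Define m[k] = max over 1≤i<k of i · max(k−i, m[k−i]); the inner max lets the remainder stay uncut if that's better.
m[2] = 1×max(1,0) = 1×1 = 1
m[3] = 1×max(2,1) = 1×2 = 2
m[4] = 2×max(2,1) = 2×2 = 4
m[5] = 2×max(3,2) = 2×3 = 6
m[6] = 3×max(3,2) = 3×3 = 9
m[7] = 2×max(5,6) = 2×6 = 12
One optimal split: 3 + 2 + 2; product 3×2×2 = 12.

12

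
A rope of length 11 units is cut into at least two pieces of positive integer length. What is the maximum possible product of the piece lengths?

Fill g[k] for k=2..11: at each k try every first piece i and multiply by the better of (k−i) uncut or g[k−i].
Small cases: g[2]=1, g[3]=2.
g[4] = max(1*3, 2*2, 3*1) = 4
g[5] = max(1*4, 2*3, 3*2, 4*1) = 6
g[6] = max(1*6, 2*4, 3*3, 4*2, 5*1) = 9
g[7] = max(1*9, 2*6, 3*4, 4*3, 5*2, 6*1) = 12
g[8] = max(1*12, 2*9, 3*6, …, 6*2, 7*1) = 18
g[9] = max(1*18, 2*12, 3*9, …, 7*2, 8*1) = 27
g[10] = max(1*27, 2*18, 3*12, …, 8*2, 9*1) = 36
g[11] = max(1*36, 2*27, 3*18, …, 9*2, 10*1) = 54
One optimal split: 3 + 3 + 3 + 2; product 3*3*3*2 = 54.

54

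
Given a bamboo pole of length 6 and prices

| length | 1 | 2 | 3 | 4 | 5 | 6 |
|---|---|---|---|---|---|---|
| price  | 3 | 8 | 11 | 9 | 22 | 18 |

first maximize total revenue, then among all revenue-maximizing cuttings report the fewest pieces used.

Build r[k] bottom-up: r[k] = max over allowed piece i of (p[i] + r[k−i]).
r[1] = 3
r[2] = max(3+3, 8+0) = 8
r[3] = max(3+8, 8+3, 11+0) = 11
r[4] = max(3+11, 8+8, 11+3, 9+0) = 16
r[5] = max(3+16, 8+11, 11+8, 9+3, 22+0) = 22
r[6] = max(3+22, 8+16, 11+11, 9+8, 22+3, 18+0) = 25
Maximum revenue is $25.
Now minimize piece count subject to staying optimal: for each k, pieces[k] = 1 + min over i with p[i]+r[k−i]=r[k] of pieces[k−i].
pieces[3] = 1
pieces[4] = 2
pieces[5] = 1
pieces[6] = 2

2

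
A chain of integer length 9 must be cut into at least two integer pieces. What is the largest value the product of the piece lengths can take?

Fill g[k] for k=2..9: at each k try every first piece i and multiply by the better of (k−i) uncut or g[k−i].
g[2] = 1×max(1,0) = 1×1 = 1
g[3] = 1×max(2,1) = 1×2 = 2
g[4] = 2×max(2,1) = 2×2 = 4
g[5] = 2×max(3,2) = 2×3 = 6
g[6] = 3×max(3,2) = 3×3 = 9
g[7] = 2×max(5,6) = 2×6 = 12
g[8] = 2×max(6,9) = 2×9 = 18
g[9] = 3×max(6,9) = 3×9 = 27
One optimal split: 3 + 3 + 3; product 3×3×3 = 27.

27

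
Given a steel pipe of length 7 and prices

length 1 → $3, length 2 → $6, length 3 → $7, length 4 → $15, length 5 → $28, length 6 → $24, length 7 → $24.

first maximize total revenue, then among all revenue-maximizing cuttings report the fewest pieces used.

Consider every possible first cut. r[k] is the best of p[i]+r[k−i] over all sellable i≤k.
r[1] = 3
r[2] = max(3+3, 6+0) = 6
r[3] = max(3+6, 6+3, 7+0) = 9
r[4] = max(3+9, 6+6, 7+3, 15+0) = 15
r[5] = max(3+15, 6+9, 7+6, 15+3, 28+0) = 28
r[6] = max(3+28, 6+15, 7+9, 15+6, 28+3, 24+0) = 31
r[7] = max(3+31, 6+28, 7+15, …, 24+3, 24+0) = 34
Maximum revenue is $34.
Now minimize piece count subject to staying optimal: for each k, pieces[k] = 1 + min over i with p[i]+r[k−i]=r[k] of pieces[k−i].
pieces[4] = 1
pieces[5] = 1
pieces[6] = 2
pieces[7] = 2

2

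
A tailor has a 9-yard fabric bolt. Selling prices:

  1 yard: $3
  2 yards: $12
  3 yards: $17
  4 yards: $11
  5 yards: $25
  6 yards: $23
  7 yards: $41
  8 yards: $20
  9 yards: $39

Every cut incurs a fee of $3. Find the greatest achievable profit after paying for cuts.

50

Let net[k] be the best obtainable value from length k. For each k, try every first piece i and keep the best of price[i] + net[k−i] minus the 3 cut fee when i<k.
net[1] = 3
net[2] = 12
net[3] = 17
net[4] = 21  (first piece 2, then net[2]=12)
net[5] = 26  (first piece 2, then net[3]=17)
net[6] = 31  (first piece 3, then net[3]=17)
net[7] = 41
net[8] = 41  (first piece 1, then net[7]=41)
net[9] = 50  (first piece 2, then net[7]=41)
One optimal plan: pieces 7 + 2 (1 cut) → $53 − $3 = $50.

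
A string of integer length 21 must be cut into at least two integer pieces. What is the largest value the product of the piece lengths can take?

2187

Fill m[k] for k=2..21: at each k try every first piece i and multiply by the better of (k−i) uncut or m[k−i].
m[2] = 1·max(1,0) = 1·1 = 1
m[3] = max(1·2, 2·1) = 2
m[4] = max(1·3, 2·2, 3·1) = 4
m[5] = max(1·4, 2·3, 3·2, 4·1) = 6
m[6] = max(1·6, 2·4, 3·3, 4·2, 5·1) = 9
m[7] = max(1·9, 2·6, 3·4, 4·3, 5·2, 6·1) = 12
m[8] = max(1·12, 2·9, 3·6, …, 6·2, 7·1) = 18
m[9] = max(1·18, 2·12, 3·9, …, 7·2, 8·1) = 27
m[10] = max(1·27, 2·18, 3·12, …, 8·2, 9·1) = 36
m[11] = max(1·36, 2·27, 3·18, …, 9·2, 10·1) = 54
m[12] = max(1·54, 2·36, 3·27, …, 10·2, 11·1) = 81
m[13] = max(1·81, 2·54, 3·36, …, 11·2, 12·1) = 108
m[14] = max(1·108, 2·81, 3·54, …, 12·2, 13·1) = 162
m[15] = max(1·162, 2·108, 3·81, …, 13·2, 14·1) = 243
m[16] = max(1·243, 2·162, 3·108, …, 14·2, 15·1) = 324
m[17] = max(1·324, 2·243, 3·162, …, 15·2, 16·1) = 486
m[18] = max(1·486, 2·324, 3·243, …, 16·2, 17·1) = 729
m[19] = max(1·729, 2·486, 3·324, …, 17·2, 18·1) = 972
m[20] = max(1·972, 2·729, 3·486, …, 18·2, 19·1) = 1458
m[21] = max(1·1458, 2·972, 3·729, …, 19·2, 20·1) = 2187
One optimal split: 3 + 3 + 3 + 3 + 3 + 3 + 3; product 3·3·3·3·3·3·3 = 2187.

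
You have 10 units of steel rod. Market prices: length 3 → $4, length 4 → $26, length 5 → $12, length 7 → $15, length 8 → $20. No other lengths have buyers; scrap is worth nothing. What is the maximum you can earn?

52

Consider every possible first cut. best[k] is the best of p[i]+best[k−i] over all sellable i≤k.
best[1] = 0
best[2] = 0
best[3] = 4
best[4] = max(4+0, 26+0) = 26
best[5] = max(4+0, 26+0, 12+0) = 26
best[6] = max(4+4, 26+0, 12+0) = 26
best[7] = max(4+26, 26+4, 12+0, 15+0) = 30
best[8] = max(4+26, 26+26, 12+4, 15+0, 20+0) = 52
best[9] = max(4+26, 26+26, 12+26, 15+0, 20+0) = 52
best[10] = max(4+30, 26+26, 12+26, 15+4, 20+0) = 52
One optimal cutting: pieces 4 + 4 with 2 units of scrap → $52.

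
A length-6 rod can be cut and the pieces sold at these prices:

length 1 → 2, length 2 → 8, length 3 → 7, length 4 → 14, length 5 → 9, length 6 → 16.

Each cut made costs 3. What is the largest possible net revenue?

19

Consider every possible first cut. net[k] is the best of p[i]+net[k−i] over all sellable i≤k, charging 3 whenever i<k.
net[1] = 2
net[2] = max(2+2-3, 8+0) = 8
net[3] = max(2+8-3, 8+2-3, 7+0) = 7
net[4] = max(2+7-3, 8+8-3, 7+2-3, 14+0) = 14
net[5] = max(2+14-3, 8+7-3, 7+8-3, 14+2-3, 9+0) = 13
net[6] = max(2+13-3, 8+14-3, 7+7-3, 14+8-3, 9+2-3, 16+0) = 19
One optimal plan: pieces 4 + 2 (1 cut) → 22 − 3 = 19.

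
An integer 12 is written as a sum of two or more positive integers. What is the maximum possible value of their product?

Let m[k] be the best product for length k (with at least one cut). For each first piece i, the rest contributes max(k−i, m[k−i]).
Small cases: m[2]=1, m[3]=2, m[4]=4.
m[5] = 2×max(3,2) = 2×3 = 6
m[6] = 3×max(3,2) = 3×3 = 9
m[7] = 2×max(5,6) = 2×6 = 12
m[8] = 2×max(6,9) = 2×9 = 18
m[9] = 3×max(6,9) = 3×9 = 27
m[10] = 2×max(8,18) = 2×18 = 36
m[11] = 2×max(9,27) = 2×27 = 54
m[12] = 3×max(9,27) = 3×27 = 81
One optimal split: 3 + 3 + 3 + 3; product 3×3×3×3 = 81.

81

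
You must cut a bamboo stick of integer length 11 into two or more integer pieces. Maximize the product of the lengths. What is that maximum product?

Fill P[k] for k=2..11: at each k try every first piece i and multiply by the better of (k−i) uncut or P[k−i].
P[2] = 1*max(1,0) = 1*1 = 1
P[3] = max(1*2, 2*1) = 2
P[4] = max(1*3, 2*2, 3*1) = 4
P[5] = max(1*4, 2*3, 3*2, 4*1) = 6
P[6] = max(1*6, 2*4, 3*3, 4*2, 5*1) = 9
P[7] = max(1*9, 2*6, 3*4, 4*3, 5*2, 6*1) = 12
P[8] = max(1*12, 2*9, 3*6, …, 6*2, 7*1) = 18
P[9] = max(1*18, 2*12, 3*9, …, 7*2, 8*1) = 27
P[10] = max(1*27, 2*18, 3*12, …, 8*2, 9*1) = 36
P[11] = max(1*36, 2*27, 3*18, …, 9*2, 10*1) = 54
One optimal split: 3 + 3 + 3 + 2; product 3*3*3*2 = 54.

54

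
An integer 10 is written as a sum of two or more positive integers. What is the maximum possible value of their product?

36

Define m[k] = max over 1≤i<k of i · max(k−i, m[k−i]); the inner max lets the remainder stay uncut if that's better.
Small cases: m[2]=1, m[3]=2, m[4]=4, m[5]=6.
m[6] = 3×max(3,2) = 3×3 = 9
m[7] = 2×max(5,6) = 2×6 = 12
m[8] = 2×max(6,9) = 2×9 = 18
m[9] = 3×max(6,9) = 3×9 = 27
m[10] = 2×max(8,18) = 2×18 = 36
One optimal split: 3 + 3 + 2 + 2; product 3×3×2×2 = 36.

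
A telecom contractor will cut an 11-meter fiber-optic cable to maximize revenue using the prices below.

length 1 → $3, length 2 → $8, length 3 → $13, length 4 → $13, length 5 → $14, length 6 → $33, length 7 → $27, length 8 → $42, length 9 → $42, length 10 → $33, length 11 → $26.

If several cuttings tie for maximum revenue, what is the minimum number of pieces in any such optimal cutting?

Consider every possible first cut. r[k] is the best of p[i]+r[k−i] over all sellable i≤k.
r[1] = 3
r[2] = max(3+3, 8+0) = 8
r[3] = max(3+8, 8+3, 13+0) = 13
r[4] = max(3+13, 8+8, 13+3, 13+0) = 16
r[5] = max(3+16, 8+13, 13+8, 13+3, 14+0) = 21
r[6] = max(3+21, 8+16, 13+13, 13+8, 14+3, 33+0) = 33
r[7] = max(3+33, 8+21, 13+16, …, 33+3, 27+0) = 36
r[8] = max(3+36, 8+33, 13+21, …, 27+3, 42+0) = 42
r[9] = max(3+42, 8+36, 13+33, …, 42+3, 42+0) = 46
r[10] = max(3+46, 8+42, 13+36, …, 42+3, 33+0) = 50
r[11] = max(3+50, 8+46, 13+42, …, 33+3, 26+0) = 55
Maximum revenue is $55.
Now minimize piece count subject to staying optimal: for each k, pieces[k] = 1 + min over i with p[i]+r[k−i]=r[k] of pieces[k−i].
pieces[8] = 1
pieces[9] = 2
pieces[10] = 2
pieces[11] = 2

2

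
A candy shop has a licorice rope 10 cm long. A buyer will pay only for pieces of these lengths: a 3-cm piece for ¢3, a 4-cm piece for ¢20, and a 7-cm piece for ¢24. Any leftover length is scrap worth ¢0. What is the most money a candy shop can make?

40

Build best[k] bottom-up: best[k] = max over allowed piece i of (p[i] + best[k−i]).
best[1] = 0
best[2] = 0
best[3] = 3
best[4] = max(3+0, 20+0) = 20
best[5] = max(3+0, 20+0) = 20
best[6] = max(3+3, 20+0) = 20
best[7] = max(3+20, 20+3, 24+0) = 24
best[8] = max(3+20, 20+20, 24+0) = 40
best[9] = max(3+20, 20+20, 24+0) = 40
best[10] = max(3+24, 20+20, 24+3) = 40
One optimal cutting: pieces 4 + 4 with 2 cm of scrap → ¢40.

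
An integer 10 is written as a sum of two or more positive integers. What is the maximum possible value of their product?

36

Define m[k] = max over 1≤i<k of i · max(k−i, m[k−i]); the inner max lets the remainder stay uncut if that's better.
m[2] = 1×max(1,0) = 1×1 = 1
m[3] = 1×max(2,1) = 1×2 = 2
m[4] = 2×max(2,1) = 2×2 = 4
m[5] = 2×max(3,2) = 2×3 = 6
m[6] = 3×max(3,2) = 3×3 = 9
m[7] = 2×max(5,6) = 2×6 = 12
m[8] = 2×max(6,9) = 2×9 = 18
m[9] = 3×max(6,9) = 3×9 = 27
m[10] = 2×max(8,18) = 2×18 = 36
One optimal split: 3 + 3 + 2 + 2; product 3×3×2×2 = 36.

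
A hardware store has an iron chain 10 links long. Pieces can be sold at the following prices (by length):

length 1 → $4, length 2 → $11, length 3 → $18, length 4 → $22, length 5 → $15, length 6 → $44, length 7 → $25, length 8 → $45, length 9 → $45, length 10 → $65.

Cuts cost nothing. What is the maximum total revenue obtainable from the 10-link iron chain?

Let v[k] be the best obtainable value from length k. For each k, try every first piece i and keep the best of price[i] + v[k−i].
v[1] = 4
v[2] = max(4+4, 11+0) = 11
v[3] = max(4+11, 11+4, 18+0) = 18
v[4] = max(4+18, 11+11, 18+4, 22+0) = 22
v[5] = max(4+22, 11+18, 18+11, 22+4, 15+0) = 29
v[6] = max(4+29, 11+22, 18+18, 22+11, 15+4, 44+0) = 44
v[7] = max(4+44, 11+29, 18+22, …, 44+4, 25+0) = 48
v[8] = max(4+48, 11+44, 18+29, …, 25+4, 45+0) = 55
v[9] = max(4+55, 11+48, 18+44, …, 45+4, 45+0) = 62
v[10] = max(4+62, 11+55, 18+48, …, 45+4, 65+0) = 66
One optimal cutting: 6 + 3 + 1 → $44 + $18 + $4 = $66.

66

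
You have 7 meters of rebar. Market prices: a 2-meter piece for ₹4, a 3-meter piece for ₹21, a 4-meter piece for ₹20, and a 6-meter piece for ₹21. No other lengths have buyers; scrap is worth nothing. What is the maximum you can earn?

Let best[k] be the best obtainable value from length k. For each k, try every first piece i and keep the best of price[i] + best[k−i].
best[1] = 0
best[2] = 4
best[3] = 21
best[4] = 21
best[5] = 25  (first piece 2, then best[3]=21)
best[6] = 42  (first piece 3, then best[3]=21)
best[7] = 42
One optimal cutting: pieces 3 + 3 with 1 meter of scrap → ₹42.

42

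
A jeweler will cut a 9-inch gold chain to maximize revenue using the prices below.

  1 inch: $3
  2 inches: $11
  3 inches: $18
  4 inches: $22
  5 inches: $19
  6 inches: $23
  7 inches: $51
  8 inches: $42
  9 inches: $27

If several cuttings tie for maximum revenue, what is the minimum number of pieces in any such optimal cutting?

Build r[k] bottom-up: r[k] = max over allowed piece i of (p[i] + r[k−i]).
r[1] = 3
r[2] = 11
r[3] = 18
r[4] = 22  (first piece 2, then r[2]=11)
r[5] = 29  (first piece 2, then r[3]=18)
r[6] = 36  (first piece 3, then r[3]=18)
r[7] = 51
r[8] = 54  (first piece 1, then r[7]=51)
r[9] = 62  (first piece 2, then r[7]=51)
Maximum revenue is $62.
Now minimize piece count subject to staying optimal: for each k, pieces[k] = 1 + min over i with p[i]+r[k−i]=r[k] of pieces[k−i].
pieces[6] = 2
pieces[7] = 1
pieces[8] = 2
pieces[9] = 2

2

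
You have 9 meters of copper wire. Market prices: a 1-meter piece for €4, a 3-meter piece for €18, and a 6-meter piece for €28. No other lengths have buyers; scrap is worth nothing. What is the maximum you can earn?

54

Consider every possible first cut. f[k] is the best of p[i]+f[k−i] over all sellable i≤k.
f[1] = 4
f[2] = 8  (first piece 1, then f[1]=4)
f[3] = max(4+8, 18+0) = 18
f[4] = max(4+18, 18+4) = 22
f[5] = max(4+22, 18+8) = 26
f[6] = max(4+26, 18+18, 28+0) = 36
f[7] = max(4+36, 18+22, 28+4) = 40
f[8] = max(4+40, 18+26, 28+8) = 44
f[9] = max(4+44, 18+36, 28+18) = 54
One optimal cutting: 3 + 3 + 3 → €54.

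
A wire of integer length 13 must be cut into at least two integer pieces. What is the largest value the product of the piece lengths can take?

Let prod[k] be the best product for length k (with at least one cut). For each first piece i, the rest contributes max(k−i, prod[k−i]).
prod[2] = 1*max(1,0) = 1*1 = 1
prod[3] = 1*max(2,1) = 1*2 = 2
prod[4] = 2*max(2,1) = 2*2 = 4
prod[5] = 2*max(3,2) = 2*3 = 6
prod[6] = 3*max(3,2) = 3*3 = 9
prod[7] = 2*max(5,6) = 2*6 = 12
prod[8] = 2*max(6,9) = 2*9 = 18
prod[9] = 3*max(6,9) = 3*9 = 27
prod[10] = 2*max(8,18) = 2*18 = 36
prod[11] = 2*max(9,27) = 2*27 = 54
prod[12] = 3*max(9,27) = 3*27 = 81
prod[13] = 2*max(11,54) = 2*54 = 108
One optimal split: 3 + 3 + 3 + 2 + 2; product 3*3*3*2*2 = 108.

108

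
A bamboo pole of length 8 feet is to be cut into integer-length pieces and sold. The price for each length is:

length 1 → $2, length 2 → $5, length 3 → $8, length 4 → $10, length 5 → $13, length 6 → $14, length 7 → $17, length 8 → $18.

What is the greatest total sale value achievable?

21

Build best[k] bottom-up: best[k] = max over allowed piece i of (p[i] + best[k−i]).
best[1] = 2
best[2] = 5
best[3] = 8
best[4] = 10  (first piece 1, then best[3]=8)
best[5] = 13  (first piece 2, then best[3]=8)
best[6] = 16  (first piece 3, then best[3]=8)
best[7] = 18  (first piece 1, then best[6]=16)
best[8] = 21  (first piece 2, then best[6]=16)
One optimal cutting: 3 + 3 + 2 → $8 + $8 + $5 = $21.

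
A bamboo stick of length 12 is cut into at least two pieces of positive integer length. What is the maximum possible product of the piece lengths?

81

Fill prod[k] for k=2..12: at each k try every first piece i and multiply by the better of (k−i) uncut or prod[k−i].
prod[2] = 1*max(1,0) = 1*1 = 1
prod[3] = 1*max(2,1) = 1*2 = 2
prod[4] = 2*max(2,1) = 2*2 = 4
prod[5] = 2*max(3,2) = 2*3 = 6
prod[6] = 3*max(3,2) = 3*3 = 9
prod[7] = 2*max(5,6) = 2*6 = 12
prod[8] = 2*max(6,9) = 2*9 = 18
prod[9] = 3*max(6,9) = 3*9 = 27
prod[10] = 2*max(8,18) = 2*18 = 36
prod[11] = 2*max(9,27) = 2*27 = 54
prod[12] = 3*max(9,27) = 3*27 = 81
One optimal split: 3 + 3 + 3 + 3; product 3*3*3*3 = 81.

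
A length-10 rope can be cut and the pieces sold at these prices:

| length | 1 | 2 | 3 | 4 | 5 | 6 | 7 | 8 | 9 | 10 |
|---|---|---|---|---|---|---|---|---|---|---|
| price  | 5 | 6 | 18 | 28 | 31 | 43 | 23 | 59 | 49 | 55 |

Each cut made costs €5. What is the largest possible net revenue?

66

Build r[k] bottom-up: r[k] = max over allowed piece i of (p[i] + r[k−i]) − 5 per cut.
r[1] = 5
r[2] = max(5+5-5, 6+0) = 6
r[3] = max(5+6-5, 6+5-5, 18+0) = 18
r[4] = max(5+18-5, 6+6-5, 18+5-5, 28+0) = 28
r[5] = max(5+28-5, 6+18-5, 18+6-5, 28+5-5, 31+0) = 31
r[6] = max(5+31-5, 6+28-5, 18+18-5, 28+6-5, 31+5-5, 43+0) = 43
r[7] = max(5+43-5, 6+31-5, 18+28-5, …, 43+5-5, 23+0) = 43
r[8] = max(5+43-5, 6+43-5, 18+31-5, …, 23+5-5, 59+0) = 59
r[9] = max(5+59-5, 6+43-5, 18+43-5, …, 59+5-5, 49+0) = 59
r[10] = max(5+59-5, 6+59-5, 18+43-5, …, 49+5-5, 55+0) = 66
One optimal plan: pieces 6 + 4 (1 cut) → €71 − €5 = €66.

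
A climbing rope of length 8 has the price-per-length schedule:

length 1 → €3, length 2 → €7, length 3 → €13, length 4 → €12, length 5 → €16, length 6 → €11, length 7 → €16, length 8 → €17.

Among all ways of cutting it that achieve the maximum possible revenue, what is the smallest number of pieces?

Let r[k] be the best obtainable value from length k. For each k, try every first piece i and keep the best of price[i] + r[k−i].
r[1] = 3
r[2] = 7
r[3] = 13
r[4] = 16  (first piece 1, then r[3]=13)
r[5] = 20  (first piece 2, then r[3]=13)
r[6] = 26  (first piece 3, then r[3]=13)
r[7] = 29  (first piece 1, then r[6]=26)
r[8] = 33  (first piece 2, then r[6]=26)
Maximum revenue is €33.
Now minimize piece count subject to staying optimal: for each k, pieces[k] = 1 + min over i with p[i]+r[k−i]=r[k] of pieces[k−i].
pieces[5] = 2
pieces[6] = 2
pieces[7] = 3
pieces[8] = 3

3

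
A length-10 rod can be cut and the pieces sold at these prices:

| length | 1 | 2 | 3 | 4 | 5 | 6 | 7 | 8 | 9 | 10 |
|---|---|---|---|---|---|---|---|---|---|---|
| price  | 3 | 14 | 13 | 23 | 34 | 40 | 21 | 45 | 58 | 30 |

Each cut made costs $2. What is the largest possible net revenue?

Let net[k] be the best obtainable value from length k. For each k, try every first piece i and keep the best of price[i] + net[k−i] minus the 2 cut fee when i<k.
net[1] = 3
net[2] = 14
net[3] = 15  (first piece 1, then net[2]=14)
net[4] = 26  (first piece 2, then net[2]=14)
net[5] = 34
net[6] = 40
net[7] = 46  (first piece 2, then net[5]=34)
net[8] = 52  (first piece 2, then net[6]=40)
net[9] = 58  (first piece 2, then net[7]=46)
net[10] = 66  (first piece 5, then net[5]=34)
One optimal plan: pieces 5 + 5 (1 cut) → $68 − $2 = $66.

66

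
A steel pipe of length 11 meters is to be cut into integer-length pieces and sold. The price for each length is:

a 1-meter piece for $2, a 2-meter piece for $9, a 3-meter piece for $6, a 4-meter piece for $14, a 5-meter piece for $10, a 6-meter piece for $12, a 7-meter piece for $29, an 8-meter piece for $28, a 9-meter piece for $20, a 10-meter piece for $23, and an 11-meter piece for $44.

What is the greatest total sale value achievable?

47

Build v[k] bottom-up: v[k] = max over allowed piece i of (p[i] + v[k−i]).
v[1] = 2
v[2] = 9
v[3] = 11  (first piece 1, then v[2]=9)
v[4] = 18  (first piece 2, then v[2]=9)
v[5] = 20  (first piece 1, then v[4]=18)
v[6] = 27  (first piece 2, then v[4]=18)
v[7] = 29  (first piece 1, then v[6]=27)
v[8] = 36  (first piece 2, then v[6]=27)
v[9] = 38  (first piece 1, then v[8]=36)
v[10] = 45  (first piece 2, then v[8]=36)
v[11] = 47  (first piece 1, then v[10]=45)
One optimal cutting: 2 + 2 + 2 + 2 + 2 + 1 → $9 + $9 + $9 + $9 + $9 + $2 = $47.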